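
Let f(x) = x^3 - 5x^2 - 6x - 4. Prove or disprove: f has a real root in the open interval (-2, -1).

f has no root in that interval.

f(-2) = -20 and f(-1) = -4, both negative, so a sign-change argument is unavailable; we show f keeps this sign on the whole interval.
Shift to the endpoint -1: with x = -1 − u (0 < u < 1), one computes f(-1 − u) = -u^3 - 8u^2 - 7u - 4.
The nonzero coefficients here are all negative, so for u > 0 every term is negative (or zero), and the constant term -4 is strictly negative.
So f is strictly negative on (-2, -1); no root exists in the interval.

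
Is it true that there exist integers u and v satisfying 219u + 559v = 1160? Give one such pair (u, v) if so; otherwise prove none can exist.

u = 161, v = -61

219 and 559 are coprime, so 219u + 559v ranges over all of ℤ.
Run the Euclidean algorithm on 559 and 219: 559 = 2·219 + 121, 219 = 1·121 + 98, 121 = 1·98 + 23, 98 = 4·23 + 6, 23 = 3·6 + 5, 6 = 1·5 + 1, 5 = 5·1 + 0.
Back-substituting, 1 = 6 − 1·5 = 6 − (23 − 3·6) = −23 + 4·6 = −23 + 4·(98 − 4·23) = 4·98 − 17·23 = 4·98 − 17·(121 − 1·98) = −17·121 + 21·98 = −17·121 + 21·(219 − 1·121) = 21·219 − 38·121 = 21·219 − 38·(559 − 2·219) = −38·559 + 97·219; that is, 219·97 + 559·(-38) = 1.
Times 1160: 219·112520 + 559·(-44080) = 1160, so (112520, -44080) solves it.
Subtracting 201·559 from u and adding 201·219 to v gives the tidier solution (161, -61).
Check: 219·161 + 559·(-61) = 35259 − 34099 = 1160. ✓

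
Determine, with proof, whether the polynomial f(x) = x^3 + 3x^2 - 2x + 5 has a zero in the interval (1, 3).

The endpoint values f(1) = 7 and f(3) = 53 are both positive. Claim: f(x) > 0 for every x in (1, 3).
Substitute x = 1 + u, where 0 < u < 2 on the interval. Expanding, f(1 + u) = u^3 + 6u^2 + 7u + 7.
The nonzero coefficients here are all positive, so for u > 0 every term is positive (or zero), and the constant term 7 is strictly positive.
So f is strictly positive on (1, 3); no root exists in the interval.

No.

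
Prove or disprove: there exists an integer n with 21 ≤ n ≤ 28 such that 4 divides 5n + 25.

n = 23

Scanning upward from n = 21 gives 130, 135, none divisible by 4. n = 23 works, since 5·23 + 25 = 140 = 35·4.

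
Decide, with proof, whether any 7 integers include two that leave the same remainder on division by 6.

Yes, this is always true.

Partition the integers by their residue mod 6; there are 6 classes.
Since 7 > 6, two of the 7 integers must share a residue class by the pigeonhole principle; call them a and b.
So a and b have equal remainders mod 6, which is exactly what was to be shown.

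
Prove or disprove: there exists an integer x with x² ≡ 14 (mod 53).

Apply Euler's criterion with the prime 53: 14 is a quadratic residue iff 14^26 ≡ 1 (mod 53), and a non-residue iff it is ≡ −1.
Squaring successively (mod 53): 14^2 = 196 ≡ 37; 14^4 ≡ 37² = 1369 ≡ 44; 14^8 ≡ 44² = 1936 ≡ 28; 14^16 ≡ 28² = 784 ≡ 42.
Since 26 = 16 + 8 + 2, 14^26 ≡ 42 · 28 · 37; multiplying out mod 53: 42·28 = 1176 ≡ 10, then 10·37 = 370 ≡ 52. Thus 14^26 ≡ 52 ≡ −1 (mod 53).
By Euler's criterion 14 is a quadratic non-residue mod 53: no x satisfies x² ≡ 14 (mod 53).

There is no such integer.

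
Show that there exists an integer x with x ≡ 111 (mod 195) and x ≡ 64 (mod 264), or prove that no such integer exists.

There is no such integer.

gcd(195, 264) = 3. If x ≡ 111 (mod 195) and x ≡ 64 (mod 264), then x ≡ 111 (mod 3) and x ≡ 64 (mod 3).
These are incompatible: 111 − 64 = 47 is not divisible by 3.
Hence the system has no solution.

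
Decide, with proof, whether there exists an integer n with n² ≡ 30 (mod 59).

No such integer exists.

59 is prime, so by Euler's criterion 30 is a square mod 59 iff 30^((59−1)/2) = 30^29 ≡ 1 (mod 59).
Repeated squaring mod 59: 30^2 = 900 ≡ 15; 30^4 ≡ 15² = 225 ≡ 48; 30^8 ≡ 48² = 2304 ≡ 3; 30^16 ≡ 3² = 9 ≡ 9.
Since 29 = 16 + 8 + 4 + 1, 30^29 ≡ 9 · 3 · 48 · 30; multiplying out mod 59: 9·3 = 27 ≡ 27, then 27·48 = 1296 ≡ 57, then 57·30 = 1710 ≡ 58. Thus 30^29 ≡ 58 ≡ −1 (mod 59).
By Euler's criterion 30 is a quadratic non-residue mod 59: no n satisfies n² ≡ 30 (mod 59).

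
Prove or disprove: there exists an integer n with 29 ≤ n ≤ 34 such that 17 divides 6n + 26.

There is no such integer n in that range.

The values of 6n + 26 for n = 29, 30, …, 34 are 200, 206, 212, 218, 224, 230; reduced mod 17 these are 13, 2, 8, 14, 3, 9.
The residue 0 does not occur, so no n in [29, 34] makes 6n + 26 a multiple of 17.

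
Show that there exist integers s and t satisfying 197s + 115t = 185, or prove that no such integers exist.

s = 85, t = -144

Since gcd(197, 115) = 1, every integer is an integer combination of 197 and 115.
Run the Euclidean algorithm on 197 and 115: 197 = 1·115 + 82, 115 = 1·82 + 33, 82 = 2·33 + 16, 33 = 2·16 + 1, 16 = 16·1 + 0.
Working back up the chain: 1 = 33 − 2·16 = 33 − 2·(82 − 2·33) = −2·82 + 5·33 = −2·82 + 5·(115 − 1·82) = 5·115 − 7·82 = 5·115 − 7·(197 − 1·115) = −7·197 + 12·115. So 197·(-7) + 115·12 = 1.
Multiplying through by 185: s = (-7)·185 = -1295, t = 12·185 = 2220 is a solution.
Shifting by a multiple of (115, −197) keeps it a solution: s = -1295 + 12·115 = 85, t = 2220 − 12·197 = -144.
Indeed 197·85 + 115·(-144) = 16745 − 16560 = 185.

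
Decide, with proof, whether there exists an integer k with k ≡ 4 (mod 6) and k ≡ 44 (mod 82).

Here gcd(6, 82) = 2, and both 4 and 44 leave remainder 0 mod 2, so the system is consistent.
Put k = 4 + 6t, so we need 6t ≡ 40 (mod 82), equivalently (divide by 2) 3t ≡ 20 (mod 41).
Since 3·14 = 42 = 1·41 + 1, the inverse of 3 mod 41 is 14.
Multiplying by 14: t ≡ 14·20 = 280 ≡ 34 (mod 41).
Then k = 4 + 6·34 = 208.
Verify: 208 = 34·6 + 4 and 208 = 2·82 + 44. ✓

k = 208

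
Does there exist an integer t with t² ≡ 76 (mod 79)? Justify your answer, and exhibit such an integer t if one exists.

t = 32

Take t = 32. Then 32² = 1024 = 12·79 + 76, so 32² ≡ 76 (mod 79).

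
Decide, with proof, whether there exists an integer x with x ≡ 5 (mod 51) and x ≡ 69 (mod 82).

The moduli 51 and 82 are coprime, so by the Chinese Remainder Theorem a unique solution modulo 4182 exists.
Any solution of the first congruence is x = 5 + 51t; substituting into the second, 51t ≡ 69 − 5 ≡ 64 (mod 82).
Invert 51 mod 82 by the Euclidean algorithm: 82 = 1·51 + 31, 51 = 1·31 + 20, 31 = 1·20 + 11, 20 = 1·11 + 9, 11 = 1·9 + 2, 9 = 4·2 + 1, 2 = 2·1 + 0; back-substituting, 1 = 9 − 4·2 = 9 − 4·(11 − 1·9) = −4·11 + 5·9 = −4·11 + 5·(20 − 1·11) = 5·20 − 9·11 = 5·20 − 9·(31 − 1·20) = −9·31 + 14·20 = −9·31 + 14·(51 − 1·31) = 14·51 − 23·31 = 14·51 − 23·(82 − 1·51) = −23·82 + 37·51. Hence 51·37 ≡ 1, so 51⁻¹ ≡ 37 (mod 82).
Multiplying by 37: t ≡ 37·64 = 2368 ≡ 72 (mod 82).
With t = 72: x = 5 + 51·72 = 3677.
Indeed 3677 ≡ 5 (mod 51) and 3677 ≡ 69 (mod 82).

x = 3677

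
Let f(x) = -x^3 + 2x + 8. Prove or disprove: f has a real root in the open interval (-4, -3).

f has no root in that interval.

f(-4) = 64 and f(-3) = 29, both positive, so a sign-change argument is unavailable; we show f keeps this sign on the whole interval.
Substitute x = -3 − u, where 0 < u < 1 on the interval. Expanding, f(-3 − u) = u^3 + 9u^2 + 25u + 29.
The nonzero coefficients here are all positive, so for u > 0 every term is positive (or zero), and the constant term 29 is strictly positive.
Therefore f(x) > 0 throughout (-4, -3), and f has no zero there.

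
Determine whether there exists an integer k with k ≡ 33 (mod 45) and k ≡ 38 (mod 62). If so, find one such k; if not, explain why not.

k = 348

Since 45 and 62 share no common factor, CRT says the pair of congruences has a solution (unique mod 2790).
Write k = 33 + 45t and require 33 + 45t ≡ 38 (mod 62), i.e. 45t ≡ 5 (mod 62).
Since 45·51 = 2295 = 37·62 + 1, the inverse of 45 mod 62 is 51.
Therefore t ≡ 51·5 = 255 ≡ 7 (mod 62).
Taking t = 7 gives k = 33 + 45·7 = 348.
Verify: 348 = 7·45 + 33 and 348 = 5·62 + 38. ✓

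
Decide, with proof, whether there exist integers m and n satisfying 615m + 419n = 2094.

615 and 419 are coprime, so 615m + 419n ranges over all of ℤ.
Dividing repeatedly: 615 = 1·419 + 196, 419 = 2·196 + 27, 196 = 7·27 + 7, 27 = 3·7 + 6, 7 = 1·6 + 1, 6 = 6·1 + 0.
Unwinding: 1 = 7 − 1·6 = 7 − (27 − 3·7) = −27 + 4·7 = −27 + 4·(196 − 7·27) = 4·196 − 29·27 = 4·196 − 29·(419 − 2·196) = −29·419 + 62·196 = −29·419 + 62·(615 − 1·419) = 62·615 − 91·419, i.e. 615·62 + 419·(-91) = 1.
Multiplying through by 2094: m = 62·2094 = 129828, n = (-91)·2094 = -190554 is a solution.
Subtracting 309·419 from m and adding 309·615 to n gives the tidier solution (357, -519).
Indeed 615·357 + 419·(-519) = 219555 − 217461 = 2094.

m = 357, n = -519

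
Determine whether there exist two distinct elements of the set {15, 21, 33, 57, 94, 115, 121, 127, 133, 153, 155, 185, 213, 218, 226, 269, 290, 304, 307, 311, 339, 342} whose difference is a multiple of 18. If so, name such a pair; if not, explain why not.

The pair (15, 33) works.

Reduce each element mod 18: 15↦15, 21↦3, 33↦15, 57↦3, 94↦4, 115↦7, 121↦13, 127↦1, 133↦7, 153↦9, 155↦11, 185↦5, 213↦15, 218↦2, 226↦10, 269↦17, 290↦2, 304↦16, 307↦1, 311↦5, 339↦15, 342↦0. The residue 15 repeats (at 15 and 33), and 33 − 15 = 18 = 1·18.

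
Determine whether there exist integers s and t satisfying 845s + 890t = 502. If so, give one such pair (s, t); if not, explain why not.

Both 845 and 890 are divisible by gcd(845, 890) = 5, hence so is any combination 845s + 890t.
However 502 leaves remainder 2 on division by 5.
Hence no integers s, t satisfy the equation.

No, no such integers exist.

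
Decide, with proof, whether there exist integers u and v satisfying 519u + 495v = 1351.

Any value of 519u + 495v is a multiple of gcd(519, 495) = 3.
But 1351 is not a multiple of 3 (it leaves remainder 1).
Hence no integers u, v satisfy the equation.

No such integers exist.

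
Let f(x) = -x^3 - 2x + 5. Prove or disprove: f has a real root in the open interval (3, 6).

No such root exists.

Evaluate at the endpoints: f(3) = -28, f(6) = -223 — same sign (negative).
f'(x) = -3x^2 - 2 has discriminant 0² − 4·(-3)·(-2) = -24 < 0, so f' has no real roots and is negative for every real x.
So f is strictly decreasing; between 3 and 6 its values lie between f(3) = -28 and f(6) = -223, all negative. Therefore f has no root in (3, 6).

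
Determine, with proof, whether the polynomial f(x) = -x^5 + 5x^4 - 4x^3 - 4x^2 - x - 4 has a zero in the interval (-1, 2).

f(-1) = 3 and f(2) = -6, which have opposite signs.
Since f is a polynomial it is continuous on [-1, 2].
By the Intermediate Value Theorem f must vanish at some point of (-1, 2).

Yes, f has a root in the interval.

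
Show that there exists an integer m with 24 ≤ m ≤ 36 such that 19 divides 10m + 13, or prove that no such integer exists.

m = 31

For m = 24, 25, …, 30 the values 253, 263, 273, 283, 293, 303, 313 are not multiples of 19. At m = 31 we get 10·31 + 13 = 323, and 323 = 19·17.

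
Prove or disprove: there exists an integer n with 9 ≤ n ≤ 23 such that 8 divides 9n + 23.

n = 9 works, since 9·9 + 23 = 104 = 13·8.

n = 9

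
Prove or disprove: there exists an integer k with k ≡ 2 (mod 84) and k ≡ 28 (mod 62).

k = 338

gcd(84, 62) = 2. A simultaneous solution exists iff 2 ≡ 28 (mod 2); here 2 mod 2 = 0 = 28 mod 2, so it does.
The integers ≡ 2 (mod 84) are 2, 86, 170, 254, 338, …; their remainders mod 62 are 2, 24, 46, 6, 28, so k = 338 is the first that is ≡ 28 (mod 62).
Check: 338 mod 84 = 2, 338 mod 62 = 28. ✓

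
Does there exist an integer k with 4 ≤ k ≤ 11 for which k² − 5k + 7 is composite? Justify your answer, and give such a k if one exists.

k = 10

At k = 10: 10² − 5·10 + 7 = 57 = 3·19, which is composite.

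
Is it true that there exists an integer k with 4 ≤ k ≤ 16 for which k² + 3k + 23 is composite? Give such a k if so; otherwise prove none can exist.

At k = 14: 14² + 3·14 + 23 = 261 = 3·87, which is composite.

k = 14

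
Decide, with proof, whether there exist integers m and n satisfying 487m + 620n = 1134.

m = 122, n = -94

Since gcd(487, 620) = 1, every integer is an integer combination of 487 and 620.
Euclidean algorithm: 620 = 1·487 + 133, 487 = 3·133 + 88, 133 = 1·88 + 45, 88 = 1·45 + 43, 45 = 1·43 + 2, 43 = 21·2 + 1, 2 = 2·1 + 0.
Unwinding: 1 = 43 − 21·2 = 43 − 21·(45 − 1·43) = −21·45 + 22·43 = −21·45 + 22·(88 − 1·45) = 22·88 − 43·45 = 22·88 − 43·(133 − 1·88) = −43·133 + 65·88 = −43·133 + 65·(487 − 3·133) = 65·487 − 238·133 = 65·487 − 238·(620 − 1·487) = −238·620 + 303·487, i.e. 487·303 + 620·(-238) = 1.
Times 1134: 487·343602 + 620·(-269892) = 1134, so (343602, -269892) solves it.
The general solution is m = 343602 + 620k, n = -269892 − 487k; taking k = -554 gives the smaller pair m = 122, n = -94.
Check: 487·122 + 620·(-94) = 59414 − 58280 = 1134. ✓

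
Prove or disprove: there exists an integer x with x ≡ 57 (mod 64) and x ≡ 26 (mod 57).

x = 1337

The moduli 64 and 57 are coprime, so by the Chinese Remainder Theorem a unique solution modulo 3648 exists.
Write x = 57 + 64t and require 57 + 64t ≡ 26 (mod 57), i.e. 64t ≡ 26 (mod 57).
64 ≡ 7 (mod 57), so this reads 7t ≡ 26 (mod 57). Note 7·49 = 343 ≡ 1 (mod 57) (as 343 − 1 = 6·57), so 7⁻¹ ≡ 49.
Multiplying by 49: t ≡ 49·26 = 1274 ≡ 20 (mod 57).
Taking t = 20 gives x = 57 + 64·20 = 1337.
Verify: 1337 = 20·64 + 57 and 1337 = 23·57 + 26. ✓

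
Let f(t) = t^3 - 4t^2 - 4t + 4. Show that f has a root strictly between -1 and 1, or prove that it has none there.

f(-1) = 3 and f(1) = -3, which have opposite signs.
As a polynomial, f is continuous on every closed interval.
By the Intermediate Value Theorem f must vanish at some point of (-1, 1).

Yes, f has a root in the interval.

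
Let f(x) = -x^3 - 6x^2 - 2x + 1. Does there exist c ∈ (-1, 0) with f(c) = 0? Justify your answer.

f(-1) = -2 and f(0) = 1, which have opposite signs.
Since f is a polynomial it is continuous on [-1, 0].
By the Intermediate Value Theorem f must vanish at some point of (-1, 0).

Yes, f has a root in the interval.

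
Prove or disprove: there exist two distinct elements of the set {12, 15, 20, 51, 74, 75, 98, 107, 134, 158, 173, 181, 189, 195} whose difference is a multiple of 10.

15 and 75 are such a pair.

Both 15 and 75 leave remainder 5 on division by 10; their difference 60 = 6·10 is a multiple of 10.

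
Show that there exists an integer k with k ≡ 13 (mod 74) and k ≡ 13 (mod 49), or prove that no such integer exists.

Since 74 and 49 share no common factor, CRT says the pair of congruences has a solution (unique mod 3626).
Any solution of the first congruence is k = 13 + 74t; substituting into the second, 74t ≡ 13 − 13 ≡ 0 (mod 49).
74 ≡ 25 (mod 49), so this reads 25t ≡ 0 (mod 49). t = 0 satisfies this.
Taking t = 0 gives k = 13 + 74·0 = 13.
Indeed 13 ≡ 13 (mod 74) and 13 ≡ 13 (mod 49).

k = 13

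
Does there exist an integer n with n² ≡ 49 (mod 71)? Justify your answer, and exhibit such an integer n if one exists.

Take n = 7. Then 7² = 49, and since 0 ≤ 49 < 71 this is already reduced: 7² ≡ 49 (mod 71).

n = 7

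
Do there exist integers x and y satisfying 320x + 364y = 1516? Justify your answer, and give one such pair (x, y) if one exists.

gcd(320, 364) = 4, and 4 divides 1516, so integer solutions exist.
Dividing through by 4 reduces the equation to 80x + 91y = 379.
Run the Euclidean algorithm on 91 and 80: 91 = 1·80 + 11, 80 = 7·11 + 3, 11 = 3·3 + 2, 3 = 1·2 + 1, 2 = 2·1 + 0.
Unwinding: 1 = 3 − 1·2 = 3 − (11 − 3·3) = −11 + 4·3 = −11 + 4·(80 − 7·11) = 4·80 − 29·11 = 4·80 − 29·(91 − 1·80) = −29·91 + 33·80, i.e. 80·33 + 91·(-29) = 1.
Scaling by 379 gives the particular solution (x, y) = (12507, -10991).
The general solution is x = 12507 + 91k, y = -10991 − 80k; taking k = -137 gives the smaller pair x = 40, y = -31.
Check: 320·40 + 364·(-31) = 12800 − 11284 = 1516. ✓

x = 40, y = -31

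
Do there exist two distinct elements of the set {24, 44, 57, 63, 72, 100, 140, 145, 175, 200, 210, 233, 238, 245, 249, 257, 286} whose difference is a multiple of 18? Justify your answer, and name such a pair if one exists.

No, no such pair exists.

Two integers differ by a multiple of 18 exactly when they have the same residue mod 18. The residues are 24↦6, 44↦8, 57↦3, 63↦9, 72↦0, 100↦10, 140↦14, 145↦1, 175↦13, 200↦2, 210↦12, 233↦17, 238↦4, 245↦11, 249↦15, 257↦5, 286↦16.
No residue repeats among the 17 elements, so no pair has difference ≡ 0 (mod 18).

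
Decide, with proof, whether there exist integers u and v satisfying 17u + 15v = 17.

u = 1, v = 0

17 and 15 are coprime, so 17u + 15v ranges over all of ℤ.
Dividing repeatedly: 17 = 1·15 + 2, 15 = 7·2 + 1, 2 = 2·1 + 0.
Unwinding: 1 = 15 − 7·2 = 15 − 7·(17 − 1·15) = −7·17 + 8·15, i.e. 17·(-7) + 15·8 = 1.
Times 17: 17·(-119) + 15·136 = 17, so (-119, 136) solves it.
Shifting by a multiple of (15, −17) keeps it a solution: u = -119 + 8·15 = 1, v = 136 − 8·17 = 0.
Indeed 17·1 + 15·0 = 17 + 0 = 17.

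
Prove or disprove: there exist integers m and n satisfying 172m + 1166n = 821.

No such integers exist.

Both 172 and 1166 are divisible by gcd(172, 1166) = 2, hence so is any combination 172m + 1166n.
But 821 is not a multiple of 2 (it leaves remainder 1).
Hence no integers m, n satisfy the equation.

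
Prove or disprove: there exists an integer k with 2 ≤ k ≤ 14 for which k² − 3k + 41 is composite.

k = 11

At k = 11: 11² − 3·11 + 41 = 129 = 3·43, which is composite.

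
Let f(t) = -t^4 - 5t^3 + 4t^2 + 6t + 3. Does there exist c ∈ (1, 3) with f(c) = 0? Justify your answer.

Yes, f has a root in the interval.

f(1) = 7 and f(3) = -159, which have opposite signs.
As a polynomial, f is continuous on every closed interval.
So by the Intermediate Value Theorem there is a c strictly between 1 and 3 with f(c) = 0.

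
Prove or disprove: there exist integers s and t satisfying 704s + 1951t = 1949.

Since gcd(704, 1951) = 1, every integer is an integer combination of 704 and 1951.
Dividing repeatedly: 1951 = 2·704 + 543, 704 = 1·543 + 161, 543 = 3·161 + 60, 161 = 2·60 + 41, 60 = 1·41 + 19, 41 = 2·19 + 3, 19 = 6·3 + 1, 3 = 3·1 + 0.
Back-substituting, 1 = 19 − 6·3 = 19 − 6·(41 − 2·19) = −6·41 + 13·19 = −6·41 + 13·(60 − 1·41) = 13·60 − 19·41 = 13·60 − 19·(161 − 2·60) = −19·161 + 51·60 = −19·161 + 51·(543 − 3·161) = 51·543 − 172·161 = 51·543 − 172·(704 − 1·543) = −172·704 + 223·543 = −172·704 + 223·(1951 − 2·704) = 223·1951 − 618·704; that is, 704·(-618) + 1951·223 = 1.
Times 1949: 704·(-1204482) + 1951·434627 = 1949, so (-1204482, 434627) solves it.
Shifting by a multiple of (1951, −704) keeps it a solution: s = -1204482 + 618·1951 = 1236, t = 434627 − 618·704 = -445.
Check: 704·1236 + 1951·(-445) = 870144 − 868195 = 1949. ✓

s = 1236, t = -445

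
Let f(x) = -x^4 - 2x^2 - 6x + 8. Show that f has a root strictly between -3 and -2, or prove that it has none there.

No.

f(-3) = -73 and f(-2) = -4, both negative, so a sign-change argument is unavailable; we show f keeps this sign on the whole interval.
Substitute x = -2 − u, where 0 < u < 1 on the interval. Expanding, f(-2 − u) = -u^4 - 8u^3 - 26u^2 - 34u - 4.
All 5 nonzero coefficients of this polynomial in u are negative; hence for u > 0 the value is a sum of negative terms (the constant -4 among them).
Therefore f(x) < 0 throughout (-3, -2), and f has no zero there.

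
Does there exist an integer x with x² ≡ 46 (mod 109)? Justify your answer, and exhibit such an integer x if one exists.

x = 68 works: 68² = 4624, and 4624 − 46 = 4578 = 42·109.

x = 68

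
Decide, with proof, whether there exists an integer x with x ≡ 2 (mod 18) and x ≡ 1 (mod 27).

No such integer exists.

Both moduli are multiples of 9 = gcd(18, 27), so any solution would satisfy x ≡ 2 and x ≡ 1 modulo 9 simultaneously.
But 2 mod 9 = 2 while 1 mod 9 = 1, a contradiction.
So no integer satisfies both congruences.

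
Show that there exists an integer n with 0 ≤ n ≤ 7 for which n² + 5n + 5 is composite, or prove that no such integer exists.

n = 5

At n = 5: 5² + 5·5 + 5 = 55 = 5·11, which is composite.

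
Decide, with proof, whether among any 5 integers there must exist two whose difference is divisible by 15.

No; for instance {68, 69, 70, 71, 72} is a counterexample.

Take the 5 consecutive integers 68, 69, …, 72: their residues mod 15 are all distinct because 5 ≤ 15.
Any two of them differ by at most 4 < 15 and by at least 1, so no difference is a multiple of 15.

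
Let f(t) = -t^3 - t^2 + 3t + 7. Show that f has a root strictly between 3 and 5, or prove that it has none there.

No.

f(3) = -20 and f(5) = -128, both negative, so a sign-change argument is unavailable; we show f keeps this sign on the whole interval.
Substitute t = 3 + u, where 0 < u < 2 on the interval. Expanding, f(3 + u) = -u^3 - 10u^2 - 30u - 20.
All 4 nonzero coefficients of this polynomial in u are negative; hence for u > 0 the value is a sum of negative terms (the constant -20 among them).
So f is strictly negative on (3, 5); no root exists in the interval.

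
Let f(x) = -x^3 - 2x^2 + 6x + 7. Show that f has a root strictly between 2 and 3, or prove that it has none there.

f(2) = 3 and f(3) = -20, which have opposite signs.
As a polynomial, f is continuous on every closed interval.
By the Intermediate Value Theorem, f takes the value 0 somewhere in the open interval.

Such a root exists.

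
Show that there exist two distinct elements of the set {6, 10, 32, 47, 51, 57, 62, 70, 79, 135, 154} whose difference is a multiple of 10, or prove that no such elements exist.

Reduce each element mod 10: 6↦6, 10↦0, 32↦2, 47↦7, 51↦1, 57↦7, 62↦2, 70↦0, 79↦9, 135↦5, 154↦4. The residue 0 repeats (at 10 and 70), and 70 − 10 = 60 = 6·10.

10 and 70 are such a pair.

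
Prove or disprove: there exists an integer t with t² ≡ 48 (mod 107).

t = 35

Take t = 35. Then 35² = 1225 = 11·107 + 48, so 35² ≡ 48 (mod 107).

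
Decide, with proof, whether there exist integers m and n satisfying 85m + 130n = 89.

There are no such integers.

Both 85 and 130 are divisible by gcd(85, 130) = 5, hence so is any combination 85m + 130n.
But 89 is not a multiple of 5 (it leaves remainder 4).
So the equation is unsolvable over ℤ.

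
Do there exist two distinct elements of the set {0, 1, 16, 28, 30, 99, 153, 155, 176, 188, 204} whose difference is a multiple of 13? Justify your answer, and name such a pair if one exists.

No, no such pair exists.

Two integers differ by a multiple of 13 exactly when they have the same residue mod 13. The residues are 0↦0, 1↦1, 16↦3, 28↦2, 30↦4, 99↦8, 153↦10, 155↦12, 176↦7, 188↦6, 204↦9.
No residue repeats among the 11 elements, so no pair has difference ≡ 0 (mod 13).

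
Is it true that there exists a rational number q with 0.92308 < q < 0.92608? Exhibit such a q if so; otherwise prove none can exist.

q = 25/27

Multiplying by 27: 27·0.92308 = 24.92316 and 27·0.92608 = 25.00416, so the integer 25 lies strictly between them.
Hence 25/27 is a rational number with 0.92308 < 25/27 < 0.92608.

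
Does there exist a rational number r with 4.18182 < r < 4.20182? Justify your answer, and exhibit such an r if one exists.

Scale by 5: the interval becomes (20.90910, 21.00910), which contains the integer 21.
Dividing back, 4.18182 < 21/5 < 4.20182, and 21/5 is rational.

r = 21/5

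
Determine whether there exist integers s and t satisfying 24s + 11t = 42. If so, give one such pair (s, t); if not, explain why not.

24 and 11 are coprime, so 24s + 11t ranges over all of ℤ.
Dividing repeatedly: 24 = 2·11 + 2, 11 = 5·2 + 1, 2 = 2·1 + 0.
Working back up the chain: 1 = 11 − 5·2 = 11 − 5·(24 − 2·11) = −5·24 + 11·11. So 24·(-5) + 11·11 = 1.
Multiplying through by 42: s = (-5)·42 = -210, t = 11·42 = 462 is a solution.
The general solution is s = -210 + 11k, t = 462 − 24k; taking k = 20 gives the smaller pair s = 10, t = -18.
Check: 24·10 + 11·(-18) = 240 − 198 = 42. ✓

s = 10, t = -18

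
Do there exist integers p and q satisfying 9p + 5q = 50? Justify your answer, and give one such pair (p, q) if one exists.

Since gcd(9, 5) = 1, every integer is an integer combination of 9 and 5.
Run the Euclidean algorithm on 9 and 5: 9 = 1·5 + 4, 5 = 1·4 + 1, 4 = 4·1 + 0.
Back-substituting, 1 = 5 − 1·4 = 5 − (9 − 1·5) = −9 + 2·5; that is, 9·(-1) + 5·2 = 1.
Scaling by 50 gives the particular solution (p, q) = (-50, 100).
The general solution is p = -50 + 5k, q = 100 − 9k; taking k = 10 gives the smaller pair p = 0, q = 10.
Indeed 9·0 + 5·10 = 0 + 50 = 50.

p = 0, q = 10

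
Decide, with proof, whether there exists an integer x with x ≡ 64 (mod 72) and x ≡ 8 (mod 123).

No such integer exists.

gcd(72, 123) = 3. If x ≡ 64 (mod 72) and x ≡ 8 (mod 123), then x ≡ 64 (mod 3) and x ≡ 8 (mod 3).
But 64 mod 3 = 1 while 8 mod 3 = 2, a contradiction.
So no integer satisfies both congruences.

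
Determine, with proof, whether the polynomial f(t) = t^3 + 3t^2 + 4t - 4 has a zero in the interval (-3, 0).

No.

Evaluate at the endpoints: f(-3) = -16, f(0) = -4 — same sign (negative).
The derivative f'(t) = 3t^2 + 6t + 4 is a quadratic with discriminant 6² − 4·3·4 = -12 < 0; it never vanishes, so it is always positive (sign of the leading coefficient).
Hence f is strictly increasing on ℝ, and in particular on [-3, 0]. A strictly monotone function with same-sign endpoint values stays negative on the whole interval, so f has no zero in (-3, 0).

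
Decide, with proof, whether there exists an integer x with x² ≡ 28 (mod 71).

71 is prime, so by Euler's criterion 28 is a square mod 71 iff 28^((71−1)/2) = 28^35 ≡ 1 (mod 71).
Repeated squaring mod 71: 28^2 = 784 ≡ 3; 28^4 ≡ 3² = 9 ≡ 9; 28^8 ≡ 9² = 81 ≡ 10; 28^16 ≡ 10² = 100 ≡ 29; 28^32 ≡ 29² = 841 ≡ 60.
Since 35 = 32 + 2 + 1, 28^35 ≡ 60 · 3 · 28; multiplying out mod 71: 60·3 = 180 ≡ 38, then 38·28 = 1064 ≡ 70. Thus 28^35 ≡ 70 ≡ −1 (mod 71).
By Euler's criterion 28 is a quadratic non-residue mod 71: no x satisfies x² ≡ 28 (mod 71).

There is no such integer.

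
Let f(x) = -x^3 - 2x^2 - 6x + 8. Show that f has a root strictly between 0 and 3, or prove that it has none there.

Yes, f has a root in the interval.

f(0) = 8 and f(3) = -55, which have opposite signs.
f is continuous everywhere (it is a polynomial), in particular on [0, 3].
By the Intermediate Value Theorem f must vanish at some point of (0, 3).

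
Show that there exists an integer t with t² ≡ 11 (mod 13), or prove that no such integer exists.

No, no such integer exists.

Squares mod 13 repeat after t = 6 (as (−t)² = t²); for t = 0..6 they are 0, 1, 4, 9, 3, 12, 10.
The set of squares mod 13 is therefore {0, 1, 3, 4, 9, 10, 12}, which does not contain 11.
Hence no integer t has t² ≡ 11 (mod 13).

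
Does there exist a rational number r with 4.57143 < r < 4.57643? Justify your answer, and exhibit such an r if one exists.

r = 151/33

Look for a denominator N such that an integer falls strictly between N·4.57143 and N·4.57643. N = 33 works: 33·4.57143 = 150.85719 < 151 < 151.02219 = 33·4.57643.
Dividing back, 4.57143 < 151/33 < 4.57643, and 151/33 is rational.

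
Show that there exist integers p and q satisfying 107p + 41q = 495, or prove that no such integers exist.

p = 28, q = -61

Since gcd(107, 41) = 1, every integer is an integer combination of 107 and 41.
Euclidean algorithm: 107 = 2·41 + 25, 41 = 1·25 + 16, 25 = 1·16 + 9, 16 = 1·9 + 7, 9 = 1·7 + 2, 7 = 3·2 + 1, 2 = 2·1 + 0.
Unwinding: 1 = 7 − 3·2 = 7 − 3·(9 − 1·7) = −3·9 + 4·7 = −3·9 + 4·(16 − 1·9) = 4·16 − 7·9 = 4·16 − 7·(25 − 1·16) = −7·25 + 11·16 = −7·25 + 11·(41 − 1·25) = 11·41 − 18·25 = 11·41 − 18·(107 − 2·41) = −18·107 + 47·41, i.e. 107·(-18) + 41·47 = 1.
Scaling by 495 gives the particular solution (p, q) = (-8910, 23265).
Adding 218·41 to p and subtracting 218·107 from q gives the tidier solution (28, -61).
Check: 107·28 + 41·(-61) = 2996 − 2501 = 495. ✓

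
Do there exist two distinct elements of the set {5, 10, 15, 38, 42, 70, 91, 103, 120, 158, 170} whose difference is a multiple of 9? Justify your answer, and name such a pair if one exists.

Yes: 5 and 158.

5 mod 9 = 5 and 158 mod 9 = 5, so 158 − 5 = 153 = 17·9.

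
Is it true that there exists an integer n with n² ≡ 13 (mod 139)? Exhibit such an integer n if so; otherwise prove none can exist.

n = 41

n = 41 works: 41² = 1681, and 1681 − 13 = 1668 = 12·139.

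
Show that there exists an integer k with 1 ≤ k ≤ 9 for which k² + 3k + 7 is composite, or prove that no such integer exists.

At k = 7: 7² + 3·7 + 7 = 77 = 7·11, which is composite.

k = 7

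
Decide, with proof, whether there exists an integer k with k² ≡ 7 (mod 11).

Since (11 − k)² ≡ k² (mod 11), it suffices to square k = 0, 1, …, 5: the residues are 0, 1, 4, 9, 5, 3.
So the quadratic residues mod 11 are {0, 1, 3, 4, 5, 9}, and 7 is not among them.
Therefore k² ≡ 7 (mod 11) has no solution.

There is no such integer.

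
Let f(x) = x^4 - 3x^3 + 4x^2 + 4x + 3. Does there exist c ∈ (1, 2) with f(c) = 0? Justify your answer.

The endpoint values f(1) = 9 and f(2) = 19 are both positive. Claim: f(x) > 0 for every x in (1, 2).
Substitute x = 1 + u, where 0 < u < 1 on the interval. Expanding, f(1 + u) = u^4 + u^3 + u^2 + 7u + 9.
The nonzero coefficients here are all positive, so for u > 0 every term is positive (or zero), and the constant term 9 is strictly positive.
So f is strictly positive on (1, 2); no root exists in the interval.

No.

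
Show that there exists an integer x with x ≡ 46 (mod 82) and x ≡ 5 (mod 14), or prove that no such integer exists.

Both moduli are multiples of 2 = gcd(82, 14), so any solution would satisfy x ≡ 46 and x ≡ 5 modulo 2 simultaneously.
These are incompatible: 46 − 5 = 41 is not divisible by 2.
Therefore no such x exists.

No, no such integer exists.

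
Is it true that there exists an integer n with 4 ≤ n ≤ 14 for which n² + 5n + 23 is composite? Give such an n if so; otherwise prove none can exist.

At n = 14: 14² + 5·14 + 23 = 289 = 17·17, which is composite.

n = 14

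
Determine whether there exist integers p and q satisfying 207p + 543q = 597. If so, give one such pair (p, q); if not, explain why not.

p = 16, q = -5

Since gcd(207, 543) = 3 and 597 = 3·199, Bézout's identity guarantees a solution.
Dividing through by 3 reduces the equation to 69p + 181q = 199.
Euclidean algorithm: 181 = 2·69 + 43, 69 = 1·43 + 26, 43 = 1·26 + 17, 26 = 1·17 + 9, 17 = 1·9 + 8, 9 = 1·8 + 1, 8 = 8·1 + 0.
Working back up the chain: 1 = 9 − 1·8 = 9 − (17 − 1·9) = −17 + 2·9 = −17 + 2·(26 − 1·17) = 2·26 − 3·17 = 2·26 − 3·(43 − 1·26) = −3·43 + 5·26 = −3·43 + 5·(69 − 1·43) = 5·69 − 8·43 = 5·69 − 8·(181 − 2·69) = −8·181 + 21·69. So 69·21 + 181·(-8) = 1.
Scaling by 199 gives the particular solution (p, q) = (4179, -1592).
The general solution is p = 4179 + 181k, q = -1592 − 69k; taking k = -23 gives the smaller pair p = 16, q = -5.
Check: 207·16 + 543·(-5) = 3312 − 2715 = 597. ✓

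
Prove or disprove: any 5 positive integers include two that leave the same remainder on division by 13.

Try 5 consecutive integers, 37, 38, …, 41. Their remainders mod 13 are 11, 12, 0, 1, 2 — pairwise different, as any 5 ≤ 13 consecutive integers have distinct residues.
Hence this collection has no pair with equal remainders mod 13, disproving the claim.

No, the set {37, 38, 39, 40, 41} is a counterexample.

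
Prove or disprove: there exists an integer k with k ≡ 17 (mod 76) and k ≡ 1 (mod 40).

gcd(76, 40) = 4. A simultaneous solution exists iff 17 ≡ 1 (mod 4); here 17 mod 4 = 1 = 1 mod 4, so it does.
List candidates k ≡ 17 (mod 76): 17, 93, 169, 245, 321. Modulo 40 these are 17, 13, 9, 5, 1; 321 gives 1 as required.
Indeed 321 ≡ 17 (mod 76) and 321 ≡ 1 (mod 40).

k = 321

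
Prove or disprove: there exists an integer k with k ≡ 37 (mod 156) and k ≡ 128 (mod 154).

No, no such integer exists.

gcd(156, 154) = 2. If k ≡ 37 (mod 156) and k ≡ 128 (mod 154), then k ≡ 37 (mod 2) and k ≡ 128 (mod 2).
These are incompatible: 37 − 128 = -91 is not divisible by 2.
Hence the system has no solution.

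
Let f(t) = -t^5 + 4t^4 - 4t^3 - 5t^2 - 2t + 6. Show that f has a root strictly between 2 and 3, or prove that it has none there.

No such root exists.

The endpoint values f(2) = -18 and f(3) = -72 are both negative. Claim: f(t) < 0 for every t in (2, 3).
Shift to the endpoint 2: with t = 2 + u (0 < u < 1), one computes f(2 + u) = -u^5 - 6u^4 - 12u^3 - 13u^2 - 22u - 18.
All 6 nonzero coefficients of this polynomial in u are negative; hence for u > 0 the value is a sum of negative terms (the constant -18 among them).
So f is strictly negative on (2, 3); no root exists in the interval.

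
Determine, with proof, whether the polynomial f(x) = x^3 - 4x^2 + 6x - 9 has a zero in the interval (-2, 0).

f(-2) = -45 and f(0) = -9, both negative.
The derivative f'(x) = 3x^2 - 8x + 6 is a quadratic with discriminant (-8)² − 4·3·6 = -8 < 0; it never vanishes, so it is always positive (sign of the leading coefficient).
Hence f is strictly increasing on ℝ, and in particular on [-2, 0]. A strictly monotone function with same-sign endpoint values stays negative on the whole interval, so f has no zero in (-2, 0).

No such root exists.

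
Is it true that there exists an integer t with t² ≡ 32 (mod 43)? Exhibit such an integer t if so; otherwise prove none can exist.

No, no such integer exists.

43 is prime, so by Euler's criterion 32 is a square mod 43 iff 32^((43−1)/2) = 32^21 ≡ 1 (mod 43).
Squaring successively (mod 43): 32^2 = 1024 ≡ 35; 32^4 ≡ 35² = 1225 ≡ 21; 32^8 ≡ 21² = 441 ≡ 11; 32^16 ≡ 11² = 121 ≡ 35.
Since 21 = 16 + 4 + 1, 32^21 ≡ 35 · 21 · 32; multiplying out mod 43: 35·21 = 735 ≡ 4, then 4·32 = 128 ≡ 42. Thus 32^21 ≡ 42 ≡ −1 (mod 43).
The value −1 means 32 is a non-residue modulo 43, so t² ≡ 32 (mod 43) is impossible.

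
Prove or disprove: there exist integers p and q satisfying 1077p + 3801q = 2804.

gcd(1077, 3801) = 3, so every integer of the form 1077p + 3801q is a multiple of 3.
However 2804 leaves remainder 2 on division by 3.
So the equation is unsolvable over ℤ.

No such integers exist.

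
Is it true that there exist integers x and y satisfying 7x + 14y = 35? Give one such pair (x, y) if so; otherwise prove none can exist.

x = 1, y = 2

Since gcd(7, 14) = 7 and 35 = 7·5, Bézout's identity guarantees a solution.
Dividing through by 7 reduces the equation to 1x + 2y = 5.
The coefficient of x is 1, so setting y = 0 and x = 5 already solves it.
Shifting by a multiple of (2, −1) keeps it a solution: x = 5 − 2·2 = 1, y = 0 + 2·1 = 2.
Indeed 7·1 + 14·2 = 7 + 28 = 35.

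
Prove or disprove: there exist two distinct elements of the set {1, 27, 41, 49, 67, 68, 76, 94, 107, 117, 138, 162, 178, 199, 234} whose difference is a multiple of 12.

Yes: 1 and 49.

1 mod 12 = 1 and 49 mod 12 = 1, so 49 − 1 = 48 = 4·12.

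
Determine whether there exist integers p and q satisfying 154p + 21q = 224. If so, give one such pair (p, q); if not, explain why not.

p = 2, q = -4

Every value of 154p + 21q is a multiple of gcd(154, 21) = 7; since 7 ∣ 224, solutions exist.
Dividing through by 7 reduces the equation to 22p + 3q = 32.
Euclidean algorithm: 22 = 7·3 + 1, 3 = 3·1 + 0.
Back-substituting, 1 = 22 − 7·3; that is, 22·1 + 3·(-7) = 1.
Times 32: 22·32 + 3·(-224) = 32, so (32, -224) solves it.
Subtracting 10·3 from p and adding 10·22 to q gives the tidier solution (2, -4).
Indeed 154·2 + 21·(-4) = 308 − 84 = 224.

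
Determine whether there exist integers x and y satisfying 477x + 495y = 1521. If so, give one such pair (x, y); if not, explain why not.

Every value of 477x + 495y is a multiple of gcd(477, 495) = 9; since 9 ∣ 1521, solutions exist.
Dividing through by 9 reduces the equation to 53x + 55y = 169.
Euclidean algorithm: 55 = 1·53 + 2, 53 = 26·2 + 1, 2 = 2·1 + 0.
Unwinding: 1 = 53 − 26·2 = 53 − 26·(55 − 1·53) = −26·55 + 27·53, i.e. 53·27 + 55·(-26) = 1.
Scaling by 169 gives the particular solution (x, y) = (4563, -4394).
Shifting by a multiple of (55, −53) keeps it a solution: x = 4563 − 82·55 = 53, y = -4394 + 82·53 = -48.
Indeed 477·53 + 495·(-48) = 25281 − 23760 = 1521.

x = 53, y = -48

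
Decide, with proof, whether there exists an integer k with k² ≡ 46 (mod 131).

Take k = 96. Then 96² = 9216 = 70·131 + 46, so 96² ≡ 46 (mod 131).

k = 96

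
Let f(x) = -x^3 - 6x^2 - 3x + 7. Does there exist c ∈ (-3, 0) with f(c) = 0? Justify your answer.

Such a root exists.

f(-3) = -11 and f(0) = 7, which have opposite signs.
As a polynomial, f is continuous on every closed interval.
So by the Intermediate Value Theorem there is a c strictly between -3 and 0 with f(c) = 0.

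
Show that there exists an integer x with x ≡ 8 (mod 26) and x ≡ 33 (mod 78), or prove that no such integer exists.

Both moduli are multiples of 26 = gcd(26, 78), so any solution would satisfy x ≡ 8 and x ≡ 33 modulo 26 simultaneously.
These are incompatible: 8 − 33 = -25 is not divisible by 26.
So no integer satisfies both congruences.

There is no such integer.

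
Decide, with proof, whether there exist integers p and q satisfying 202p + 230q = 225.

Any value of 202p + 230q is a multiple of gcd(202, 230) = 2.
However 225 leaves remainder 1 on division by 2.
Hence no integers p, q satisfy the equation.

No, no such integers exist.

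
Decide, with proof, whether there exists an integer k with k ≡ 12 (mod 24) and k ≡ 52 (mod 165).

No, no such integer exists.

Reduce both congruences modulo 3, which divides 24 and 165: they say k ≡ 12 (mod 3) and k ≡ 52 (mod 3).
But 12 mod 3 = 0 while 52 mod 3 = 1, a contradiction.
Therefore no such k exists.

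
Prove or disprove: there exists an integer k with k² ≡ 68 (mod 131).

No such integer exists.

131 is prime, so by Euler's criterion 68 is a square mod 131 iff 68^((131−1)/2) = 68^65 ≡ 1 (mod 131).
Repeated squaring mod 131: 68^2 = 4624 ≡ 39; 68^4 ≡ 39² = 1521 ≡ 80; 68^8 ≡ 80² = 6400 ≡ 112; 68^16 ≡ 112² = 12544 ≡ 99; 68^32 ≡ 99² = 9801 ≡ 107; 68^64 ≡ 107² = 11449 ≡ 52.
Since 65 = 64 + 1, 68^65 ≡ 52 · 68; multiplying out mod 131: 52·68 = 3536 ≡ 130. Thus 68^65 ≡ 130 ≡ −1 (mod 131).
The value −1 means 68 is a non-residue modulo 131, so k² ≡ 68 (mod 131) is impossible.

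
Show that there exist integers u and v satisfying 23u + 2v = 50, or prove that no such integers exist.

u = 0, v = 25

23 and 2 are coprime, so 23u + 2v ranges over all of ℤ.
Dividing repeatedly: 23 = 11·2 + 1, 2 = 2·1 + 0.
Unwinding: 1 = 23 − 11·2, i.e. 23·1 + 2·(-11) = 1.
Multiplying through by 50: u = 1·50 = 50, v = (-11)·50 = -550 is a solution.
Subtracting 25·2 from u and adding 25·23 to v gives the tidier solution (0, 25).
Check: 23·0 + 2·25 = 0 + 50 = 50. ✓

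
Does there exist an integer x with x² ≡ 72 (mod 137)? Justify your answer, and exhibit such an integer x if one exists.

Take x = 49. Then 49² = 2401 = 17·137 + 72, so 49² ≡ 72 (mod 137).

x = 49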